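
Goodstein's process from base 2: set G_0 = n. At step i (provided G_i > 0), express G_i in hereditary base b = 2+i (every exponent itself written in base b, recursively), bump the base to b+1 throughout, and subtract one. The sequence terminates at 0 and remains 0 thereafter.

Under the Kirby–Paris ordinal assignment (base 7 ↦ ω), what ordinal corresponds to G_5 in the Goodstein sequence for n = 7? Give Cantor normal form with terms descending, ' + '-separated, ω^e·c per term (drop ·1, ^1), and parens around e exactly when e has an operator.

ω^ω

G_0=7  [base 2] 2^2 + 2 + 1  →[2↦3]→  3^3 + 3 + 1 = 31  −1 ⇒ G_1=30
G_1=30  [base 3] 3^3 + 3  →[3↦4]→  4^4 + 4 = 260  −1 ⇒ G_2=259
G_2=259  [base 4] 4^4 + 3  →[4↦5]→  5^5 + 3 = 3128  −1 ⇒ G_3=3127
G_3=3127  [base 5] 5^5 + 2  →[5↦6]→  6^6 + 2 = 46658  −1 ⇒ G_4=46657
G_4=46657  [base 6] 6^6 + 1  →[6↦7]→  7^7 + 1 = 823544  −1 ⇒ G_5=823543
G_5=823543  [base 7] 7^7  →[7↦8]→  8^8 = 16777216  −1 ⇒ G_6=16777215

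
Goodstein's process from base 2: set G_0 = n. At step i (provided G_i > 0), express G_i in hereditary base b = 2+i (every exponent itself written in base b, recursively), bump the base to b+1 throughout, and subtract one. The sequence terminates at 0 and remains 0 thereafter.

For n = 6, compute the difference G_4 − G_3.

43530

6 —HB2→ 2^2 + 2 —bump→ 3^3 + 3 = 30 —(−1)→ 29
29 —HB3→ 3^3 + 2 —bump→ 4^4 + 2 = 258 —(−1)→ 257
257 —HB4→ 4^4 + 1 —bump→ 5^5 + 1 = 3126 —(−1)→ 3125
3125 —HB5→ 5^5 —bump→ 6^6 = 46656 —(−1)→ 46655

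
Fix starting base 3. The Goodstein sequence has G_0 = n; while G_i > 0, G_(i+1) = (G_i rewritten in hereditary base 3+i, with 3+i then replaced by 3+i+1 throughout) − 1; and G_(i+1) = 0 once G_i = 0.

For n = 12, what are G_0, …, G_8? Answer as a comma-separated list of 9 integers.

base 3: 12 = 3^2 + 3; at 4: 4^2 + 4 = 20; next = 19
base 4: 19 = 4^2 + 3; at 5: 5^2 + 3 = 28; next = 27
base 5: 27 = 5^2 + 2; at 6: 6^2 + 2 = 38; next = 37
base 6: 37 = 6^2 + 1; at 7: 7^2 + 1 = 50; next = 49
base 7: 49 = 7^2; at 8: 8^2 = 64; next = 63
base 8: 63 = 7·8 + 7; at 9: 7·9 + 7 = 70; next = 69
base 9: 69 = 7·9 + 6; at 10: 7·10 + 6 = 76; next = 75
base 10: 75 = 7·10 + 5; at 11: 7·11 + 5 = 82; next = 81

12, 19, 27, 37, 49, 63, 69, 75, 81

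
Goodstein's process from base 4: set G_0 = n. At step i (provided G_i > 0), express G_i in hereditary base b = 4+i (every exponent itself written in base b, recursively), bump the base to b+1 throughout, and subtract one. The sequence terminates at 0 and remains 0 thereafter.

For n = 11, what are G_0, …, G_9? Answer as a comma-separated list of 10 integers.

base 4: 11 = 2·4 + 3; at 5: 2·5 + 3 = 13; next = 12
base 5: 12 = 2·5 + 2; at 6: 2·6 + 2 = 14; next = 13
base 6: 13 = 2·6 + 1; at 7: 2·7 + 1 = 15; next = 14
base 7: 14 = 2·7; at 8: 2·8 = 16; next = 15
base 8: 15 = 8 + 7; at 9: 9 + 7 = 16; next = 15
base 9: 15 = 9 + 6; at 10: 10 + 6 = 16; next = 15
base 10: 15 = 10 + 5; at 11: 11 + 5 = 16; next = 15
base 11: 15 = 11 + 4; at 12: 12 + 4 = 16; next = 15
base 12: 15 = 12 + 3; at 13: 13 + 3 = 16; next = 15

11, 12, 13, 14, 15, 15, 15, 15, 15, 15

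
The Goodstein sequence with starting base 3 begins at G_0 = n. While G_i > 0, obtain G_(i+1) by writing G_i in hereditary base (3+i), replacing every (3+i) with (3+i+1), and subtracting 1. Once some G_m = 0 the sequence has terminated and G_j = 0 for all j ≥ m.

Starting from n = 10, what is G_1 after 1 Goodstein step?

16

10 —HB3→ 3^2 + 1 —bump→ 4^2 + 1 = 17 —(−1)→ 16
16 —HB4→ 4^2 —bump→ 5^2 = 25 —(−1)→ 24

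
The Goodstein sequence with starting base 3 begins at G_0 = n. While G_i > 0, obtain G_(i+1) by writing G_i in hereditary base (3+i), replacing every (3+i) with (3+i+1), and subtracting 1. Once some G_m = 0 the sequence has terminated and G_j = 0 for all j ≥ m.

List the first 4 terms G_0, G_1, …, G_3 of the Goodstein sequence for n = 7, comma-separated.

7, 8, 9, 9

(0) 7|_3 = 2·3 + 1 ↦ 2·4 + 1|_4 = 9 ⇒ 8
(1) 8|_4 = 2·4 ↦ 2·5|_5 = 10 ⇒ 9
(2) 9|_5 = 5 + 4 ↦ 6 + 4|_6 = 10 ⇒ 9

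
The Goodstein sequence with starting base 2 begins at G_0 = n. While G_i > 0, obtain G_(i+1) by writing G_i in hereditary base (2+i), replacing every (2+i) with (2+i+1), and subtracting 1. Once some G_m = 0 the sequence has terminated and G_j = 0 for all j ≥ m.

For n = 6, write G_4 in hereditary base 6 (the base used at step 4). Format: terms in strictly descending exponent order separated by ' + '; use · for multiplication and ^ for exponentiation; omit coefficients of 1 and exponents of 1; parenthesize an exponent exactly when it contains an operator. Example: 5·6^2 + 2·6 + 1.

5·6^5 + 5·6^4 + 5·6^3 + 5·6^2 + 5·6 + 5

[0] 6 ≡ 2^2 + 2 (base 2). Lift 3: 30. −1: 29.
[1] 29 ≡ 3^3 + 2 (base 3). Lift 4: 258. −1: 257.
[2] 257 ≡ 4^4 + 1 (base 4). Lift 5: 3126. −1: 3125.
[3] 3125 ≡ 5^5 (base 5). Lift 6: 46656. −1: 46655.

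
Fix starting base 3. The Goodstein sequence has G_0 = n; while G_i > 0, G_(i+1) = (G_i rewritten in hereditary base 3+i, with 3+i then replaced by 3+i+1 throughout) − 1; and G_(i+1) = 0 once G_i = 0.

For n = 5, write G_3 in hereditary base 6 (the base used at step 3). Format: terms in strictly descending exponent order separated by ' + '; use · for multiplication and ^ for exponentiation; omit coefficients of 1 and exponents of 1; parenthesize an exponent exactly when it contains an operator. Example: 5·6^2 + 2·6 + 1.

5

5 —HB3→ 3 + 2 —bump→ 4 + 2 = 6 —(−1)→ 5
5 —HB4→ 4 + 1 —bump→ 5 + 1 = 6 —(−1)→ 5
5 —HB5→ 5 —bump→ 6 = 6 —(−1)→ 5
5 —HB6→ 5 —bump→ 5 = 5 —(−1)→ 4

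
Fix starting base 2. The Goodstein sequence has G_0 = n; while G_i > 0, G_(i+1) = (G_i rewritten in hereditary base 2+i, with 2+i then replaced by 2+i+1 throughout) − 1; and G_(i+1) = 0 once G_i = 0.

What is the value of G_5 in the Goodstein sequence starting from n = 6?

98039

(0) 6|_2 = 2^2 + 2 ↦ 3^3 + 3|_3 = 30 ⇒ 29
(1) 29|_3 = 3^3 + 2 ↦ 4^4 + 2|_4 = 258 ⇒ 257
(2) 257|_4 = 4^4 + 1 ↦ 5^5 + 1|_5 = 3126 ⇒ 3125
(3) 3125|_5 = 5^5 ↦ 6^6|_6 = 46656 ⇒ 46655
(4) 46655|_6 = 5·6^5 + 5·6^4 + 5·6^3 + 5·6^2 + 5·6 + 5 ↦ 5·7^5 + 5·7^4 + 5·7^3 + 5·7^2 + 5·7 + 5|_7 = 98040 ⇒ 98039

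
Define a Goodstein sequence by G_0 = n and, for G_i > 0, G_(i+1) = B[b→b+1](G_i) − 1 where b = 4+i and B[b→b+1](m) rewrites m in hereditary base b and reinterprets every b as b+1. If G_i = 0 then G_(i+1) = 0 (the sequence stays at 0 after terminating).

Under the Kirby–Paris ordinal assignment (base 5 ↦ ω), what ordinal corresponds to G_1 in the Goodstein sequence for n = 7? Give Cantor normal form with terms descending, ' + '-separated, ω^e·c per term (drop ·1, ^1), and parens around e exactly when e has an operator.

ω + 2

i=0: 7 = 4 + 3 (b=4); 4→5: 5 + 3 = 8; 8−1 = 7
i=1: 7 = 5 + 2 (b=5); 5→6: 6 + 2 = 8; 8−1 = 7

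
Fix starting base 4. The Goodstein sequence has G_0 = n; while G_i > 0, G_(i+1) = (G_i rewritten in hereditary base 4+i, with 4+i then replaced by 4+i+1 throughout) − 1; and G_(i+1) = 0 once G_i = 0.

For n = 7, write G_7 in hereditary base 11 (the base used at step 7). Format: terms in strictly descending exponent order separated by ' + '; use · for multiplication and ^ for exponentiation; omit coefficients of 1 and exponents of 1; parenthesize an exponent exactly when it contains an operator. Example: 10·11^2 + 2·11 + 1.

7 —HB4→ 4 + 3 —bump→ 5 + 3 = 8 —(−1)→ 7
7 —HB5→ 5 + 2 —bump→ 6 + 2 = 8 —(−1)→ 7
7 —HB6→ 6 + 1 —bump→ 7 + 1 = 8 —(−1)→ 7
7 —HB7→ 7 —bump→ 8 = 8 —(−1)→ 7
7 —HB8→ 7 —bump→ 7 = 7 —(−1)→ 6
6 —HB9→ 6 —bump→ 6 = 6 —(−1)→ 5
5 —HB10→ 5 —bump→ 5 = 5 —(−1)→ 4
4 —HB11→ 4 —bump→ 4 = 4 —(−1)→ 3

4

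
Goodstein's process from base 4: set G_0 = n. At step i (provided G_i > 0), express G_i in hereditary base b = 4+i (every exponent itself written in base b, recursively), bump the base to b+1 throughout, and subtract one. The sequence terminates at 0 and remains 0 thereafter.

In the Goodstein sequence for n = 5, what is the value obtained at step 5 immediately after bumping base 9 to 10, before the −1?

2

i=0: 5 = 4 + 1 (b=4); 4→5: 5 + 1 = 6; 6−1 = 5
i=1: 5 = 5 (b=5); 5→6: 6 = 6; 6−1 = 5
i=2: 5 = 5 (b=6); 6→7: 5 = 5; 5−1 = 4
i=3: 4 = 4 (b=7); 7→8: 4 = 4; 4−1 = 3
i=4: 3 = 3 (b=8); 8→9: 3 = 3; 3−1 = 2
i=5: 2 = 2 (b=9); 9→10: 2 = 2; 2−1 = 1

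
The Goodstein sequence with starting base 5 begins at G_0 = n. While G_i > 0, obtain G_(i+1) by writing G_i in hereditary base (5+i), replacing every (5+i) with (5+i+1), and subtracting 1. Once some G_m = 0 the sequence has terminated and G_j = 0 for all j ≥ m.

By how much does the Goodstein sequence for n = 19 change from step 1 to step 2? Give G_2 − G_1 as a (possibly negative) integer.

2

[0] 19 ≡ 3·5 + 4 (base 5). Lift 6: 22. −1: 21.
[1] 21 ≡ 3·6 + 3 (base 6). Lift 7: 24. −1: 23.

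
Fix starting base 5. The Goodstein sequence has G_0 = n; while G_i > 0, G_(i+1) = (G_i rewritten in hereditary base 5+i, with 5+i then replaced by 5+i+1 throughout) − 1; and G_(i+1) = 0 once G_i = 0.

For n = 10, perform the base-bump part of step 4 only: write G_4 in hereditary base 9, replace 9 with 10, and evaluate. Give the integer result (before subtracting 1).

[0] 10 ≡ 2·5 (base 5). Lift 6: 12. −1: 11.
[1] 11 ≡ 6 + 5 (base 6). Lift 7: 12. −1: 11.
[2] 11 ≡ 7 + 4 (base 7). Lift 8: 12. −1: 11.
[3] 11 ≡ 8 + 3 (base 8). Lift 9: 12. −1: 11.
[4] 11 ≡ 9 + 2 (base 9). Lift 10: 12. −1: 11.

12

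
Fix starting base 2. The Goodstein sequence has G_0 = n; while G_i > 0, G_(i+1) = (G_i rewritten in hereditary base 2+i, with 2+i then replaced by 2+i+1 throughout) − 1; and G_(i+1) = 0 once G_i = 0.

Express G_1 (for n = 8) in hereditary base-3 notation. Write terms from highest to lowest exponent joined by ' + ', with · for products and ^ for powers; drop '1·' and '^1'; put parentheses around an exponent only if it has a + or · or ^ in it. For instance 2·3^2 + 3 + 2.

2·3^3 + 2·3^2 + 2·3 + 2

step 0: 8 = 2^(2 + 1); sub 3 for 2: 3^(3 + 1); = 81; G_1 = 81−1 = 80
step 1: 80 = 2·3^3 + 2·3^2 + 2·3 + 2; sub 4 for 3: 2·4^4 + 2·4^2 + 2·4 + 2; = 554; G_2 = 554−1 = 553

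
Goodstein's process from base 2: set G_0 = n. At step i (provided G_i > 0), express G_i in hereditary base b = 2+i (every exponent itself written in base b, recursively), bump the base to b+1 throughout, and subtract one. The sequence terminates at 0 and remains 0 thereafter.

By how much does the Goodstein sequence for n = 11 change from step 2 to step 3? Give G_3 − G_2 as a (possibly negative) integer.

base 2: 11 = 2^(2 + 1) + 2 + 1; at 3: 3^(3 + 1) + 3 + 1 = 85; next = 84
base 3: 84 = 3^(3 + 1) + 3; at 4: 4^(4 + 1) + 4 = 1028; next = 1027
base 4: 1027 = 4^(4 + 1) + 3; at 5: 5^(5 + 1) + 3 = 15628; next = 15627

14600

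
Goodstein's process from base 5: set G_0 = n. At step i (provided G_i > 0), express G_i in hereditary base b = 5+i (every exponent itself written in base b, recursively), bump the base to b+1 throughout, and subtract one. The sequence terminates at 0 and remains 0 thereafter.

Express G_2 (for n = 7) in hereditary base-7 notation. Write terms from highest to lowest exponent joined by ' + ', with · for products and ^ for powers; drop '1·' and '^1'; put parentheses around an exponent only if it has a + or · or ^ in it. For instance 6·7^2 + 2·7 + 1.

7

(0) 7|_5 = 5 + 2 ↦ 6 + 2|_6 = 8 ⇒ 7
(1) 7|_6 = 6 + 1 ↦ 7 + 1|_7 = 8 ⇒ 7
(2) 7|_7 = 7 ↦ 8|_8 = 8 ⇒ 7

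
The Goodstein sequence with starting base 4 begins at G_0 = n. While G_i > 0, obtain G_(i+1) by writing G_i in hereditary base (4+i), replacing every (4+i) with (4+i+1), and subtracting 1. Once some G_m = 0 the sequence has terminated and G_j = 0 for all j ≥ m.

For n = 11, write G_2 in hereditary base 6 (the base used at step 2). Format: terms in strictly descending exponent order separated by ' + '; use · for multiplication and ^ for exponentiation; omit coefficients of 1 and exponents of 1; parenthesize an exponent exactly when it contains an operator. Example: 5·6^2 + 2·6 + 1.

11 —HB4→ 2·4 + 3 —bump→ 2·5 + 3 = 13 —(−1)→ 12
12 —HB5→ 2·5 + 2 —bump→ 2·6 + 2 = 14 —(−1)→ 13
13 —HB6→ 2·6 + 1 —bump→ 2·7 + 1 = 15 —(−1)→ 14

2·6 + 1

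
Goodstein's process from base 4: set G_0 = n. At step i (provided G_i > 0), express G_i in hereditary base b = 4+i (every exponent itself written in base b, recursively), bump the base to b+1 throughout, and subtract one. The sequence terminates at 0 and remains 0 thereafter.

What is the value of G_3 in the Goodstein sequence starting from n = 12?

16

(0) 12|_4 = 3·4 ↦ 3·5|_5 = 15 ⇒ 14
(1) 14|_5 = 2·5 + 4 ↦ 2·6 + 4|_6 = 16 ⇒ 15
(2) 15|_6 = 2·6 + 3 ↦ 2·7 + 3|_7 = 17 ⇒ 16
(3) 16|_7 = 2·7 + 2 ↦ 2·8 + 2|_8 = 18 ⇒ 17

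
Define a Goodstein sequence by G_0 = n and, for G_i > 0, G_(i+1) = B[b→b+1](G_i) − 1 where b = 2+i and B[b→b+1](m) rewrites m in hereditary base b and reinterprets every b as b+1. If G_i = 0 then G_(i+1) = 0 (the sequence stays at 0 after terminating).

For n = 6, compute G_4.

46655

6 —HB2→ 2^2 + 2 —bump→ 3^3 + 3 = 30 —(−1)→ 29
29 —HB3→ 3^3 + 2 —bump→ 4^4 + 2 = 258 —(−1)→ 257
257 —HB4→ 4^4 + 1 —bump→ 5^5 + 1 = 3126 —(−1)→ 3125
3125 —HB5→ 5^5 —bump→ 6^6 = 46656 —(−1)→ 46655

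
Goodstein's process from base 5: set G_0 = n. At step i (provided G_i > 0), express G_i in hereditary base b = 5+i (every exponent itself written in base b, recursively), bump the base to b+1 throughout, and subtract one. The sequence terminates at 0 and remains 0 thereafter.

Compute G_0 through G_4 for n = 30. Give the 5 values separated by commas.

30, 41, 53, 67, 83

G_0 = 30. HB_5(30) = 5^2 + 5. Bump = 42. G_1 = 41.
G_1 = 41. HB_6(41) = 6^2 + 5. Bump = 54. G_2 = 53.
G_2 = 53. HB_7(53) = 7^2 + 4. Bump = 68. G_3 = 67.
G_3 = 67. HB_8(67) = 8^2 + 3. Bump = 84. G_4 = 83.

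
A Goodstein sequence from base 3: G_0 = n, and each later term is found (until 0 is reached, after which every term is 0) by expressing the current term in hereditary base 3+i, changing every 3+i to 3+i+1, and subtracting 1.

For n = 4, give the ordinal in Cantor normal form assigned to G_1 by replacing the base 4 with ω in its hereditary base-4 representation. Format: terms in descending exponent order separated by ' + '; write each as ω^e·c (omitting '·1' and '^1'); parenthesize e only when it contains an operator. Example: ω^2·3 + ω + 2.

(0) 4|_3 = 3 + 1 ↦ 4 + 1|_4 = 5 ⇒ 4
(1) 4|_4 = 4 ↦ 5|_5 = 5 ⇒ 4

ω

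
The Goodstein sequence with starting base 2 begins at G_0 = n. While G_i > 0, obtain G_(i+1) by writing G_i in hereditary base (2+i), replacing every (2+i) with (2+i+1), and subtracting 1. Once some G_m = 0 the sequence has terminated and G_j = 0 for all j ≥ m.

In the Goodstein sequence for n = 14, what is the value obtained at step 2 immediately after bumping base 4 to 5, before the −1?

18751

14 —HB2→ 2^(2 + 1) + 2^2 + 2 —bump→ 3^(3 + 1) + 3^3 + 3 = 111 —(−1)→ 110
110 —HB3→ 3^(3 + 1) + 3^3 + 2 —bump→ 4^(4 + 1) + 4^4 + 2 = 1282 —(−1)→ 1281
1281 —HB4→ 4^(4 + 1) + 4^4 + 1 —bump→ 5^(5 + 1) + 5^5 + 1 = 18751 —(−1)→ 18750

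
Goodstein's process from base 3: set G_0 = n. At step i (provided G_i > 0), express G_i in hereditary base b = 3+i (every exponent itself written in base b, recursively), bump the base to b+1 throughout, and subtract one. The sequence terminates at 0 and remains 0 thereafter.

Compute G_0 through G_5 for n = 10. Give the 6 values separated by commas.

10, 16, 24, 27, 30, 33

10 —HB3→ 3^2 + 1 —bump→ 4^2 + 1 = 17 —(−1)→ 16
16 —HB4→ 4^2 —bump→ 5^2 = 25 —(−1)→ 24
24 —HB5→ 4·5 + 4 —bump→ 4·6 + 4 = 28 —(−1)→ 27
27 —HB6→ 4·6 + 3 —bump→ 4·7 + 3 = 31 —(−1)→ 30
30 —HB7→ 4·7 + 2 —bump→ 4·8 + 2 = 34 —(−1)→ 33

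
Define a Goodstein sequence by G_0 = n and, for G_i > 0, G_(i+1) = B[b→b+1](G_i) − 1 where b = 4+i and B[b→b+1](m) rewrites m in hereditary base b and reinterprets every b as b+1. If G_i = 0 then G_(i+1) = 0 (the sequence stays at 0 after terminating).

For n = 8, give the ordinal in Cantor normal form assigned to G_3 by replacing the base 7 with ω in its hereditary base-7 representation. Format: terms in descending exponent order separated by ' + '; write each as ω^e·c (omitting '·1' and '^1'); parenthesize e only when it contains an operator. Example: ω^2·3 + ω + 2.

G_0 = 8. HB_4(8) = 2·4. Bump = 10. G_1 = 9.
G_1 = 9. HB_5(9) = 5 + 4. Bump = 10. G_2 = 9.
G_2 = 9. HB_6(9) = 6 + 3. Bump = 10. G_3 = 9.

ω + 2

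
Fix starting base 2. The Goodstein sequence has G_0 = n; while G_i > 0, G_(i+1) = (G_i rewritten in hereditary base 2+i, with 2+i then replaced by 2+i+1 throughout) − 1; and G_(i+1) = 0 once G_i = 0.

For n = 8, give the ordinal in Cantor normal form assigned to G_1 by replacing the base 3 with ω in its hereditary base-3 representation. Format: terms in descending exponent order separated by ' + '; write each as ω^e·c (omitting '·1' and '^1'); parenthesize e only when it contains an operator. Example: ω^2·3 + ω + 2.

ω^ω·2 + ω^2·2 + ω·2 + 2

step 0: 8 = 2^(2 + 1); sub 3 for 2: 3^(3 + 1); = 81; G_1 = 81−1 = 80
step 1: 80 = 2·3^3 + 2·3^2 + 2·3 + 2; sub 4 for 3: 2·4^4 + 2·4^2 + 2·4 + 2; = 554; G_2 = 554−1 = 553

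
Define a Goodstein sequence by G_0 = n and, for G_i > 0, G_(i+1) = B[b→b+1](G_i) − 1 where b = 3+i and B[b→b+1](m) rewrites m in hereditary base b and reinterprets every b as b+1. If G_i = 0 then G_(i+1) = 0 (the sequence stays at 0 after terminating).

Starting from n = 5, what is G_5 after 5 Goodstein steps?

i=0: 5 = 3 + 2 (b=3); 3→4: 4 + 2 = 6; 6−1 = 5
i=1: 5 = 4 + 1 (b=4); 4→5: 5 + 1 = 6; 6−1 = 5
i=2: 5 = 5 (b=5); 5→6: 6 = 6; 6−1 = 5
i=3: 5 = 5 (b=6); 6→7: 5 = 5; 5−1 = 4
i=4: 4 = 4 (b=7); 7→8: 4 = 4; 4−1 = 3
i=5: 3 = 3 (b=8); 8→9: 3 = 3; 3−1 = 2

3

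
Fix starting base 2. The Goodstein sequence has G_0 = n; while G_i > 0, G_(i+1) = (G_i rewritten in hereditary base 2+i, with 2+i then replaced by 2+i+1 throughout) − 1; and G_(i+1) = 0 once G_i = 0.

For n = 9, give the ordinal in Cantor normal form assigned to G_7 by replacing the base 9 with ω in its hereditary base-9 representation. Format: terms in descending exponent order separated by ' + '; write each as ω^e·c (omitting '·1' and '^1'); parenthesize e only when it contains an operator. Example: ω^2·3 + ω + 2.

i=0: 9 = 2^(2 + 1) + 1 (b=2); 2→3: 3^(3 + 1) + 1 = 82; 82−1 = 81
i=1: 81 = 3^(3 + 1) (b=3); 3→4: 4^(4 + 1) = 1024; 1024−1 = 1023
i=2: 1023 = 3·4^4 + 3·4^3 + 3·4^2 + 3·4 + 3 (b=4); 4→5: 3·5^5 + 3·5^3 + 3·5^2 + 3·5 + 3 = 9843; 9843−1 = 9842
i=3: 9842 = 3·5^5 + 3·5^3 + 3·5^2 + 3·5 + 2 (b=5); 5→6: 3·6^6 + 3·6^3 + 3·6^2 + 3·6 + 2 = 140744; 140744−1 = 140743
i=4: 140743 = 3·6^6 + 3·6^3 + 3·6^2 + 3·6 + 1 (b=6); 6→7: 3·7^7 + 3·7^3 + 3·7^2 + 3·7 + 1 = 2471827; 2471827−1 = 2471826
i=5: 2471826 = 3·7^7 + 3·7^3 + 3·7^2 + 3·7 (b=7); 7→8: 3·8^8 + 3·8^3 + 3·8^2 + 3·8 = 50333400; 50333400−1 = 50333399
i=6: 50333399 = 3·8^8 + 3·8^3 + 3·8^2 + 2·8 + 7 (b=8); 8→9: 3·9^9 + 3·9^3 + 3·9^2 + 2·9 + 7 = 1162263922; 1162263922−1 = 1162263921

ω^ω·3 + ω^3·3 + ω^2·3 + ω·2 + 6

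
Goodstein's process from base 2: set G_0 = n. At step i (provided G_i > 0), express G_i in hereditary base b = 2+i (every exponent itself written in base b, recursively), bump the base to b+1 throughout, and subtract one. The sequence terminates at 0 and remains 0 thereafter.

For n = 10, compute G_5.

[0] 10 ≡ 2^(2 + 1) + 2 (base 2). Lift 3: 84. −1: 83.
[1] 83 ≡ 3^(3 + 1) + 2 (base 3). Lift 4: 1026. −1: 1025.
[2] 1025 ≡ 4^(4 + 1) + 1 (base 4). Lift 5: 15626. −1: 15625.
[3] 15625 ≡ 5^(5 + 1) (base 5). Lift 6: 279936. −1: 279935.
[4] 279935 ≡ 5·6^6 + 5·6^5 + 5·6^4 + 5·6^3 + 5·6^2 + 5·6 + 5 (base 6). Lift 7: 4215755. −1: 4215754.
[5] 4215754 ≡ 5·7^7 + 5·7^5 + 5·7^4 + 5·7^3 + 5·7^2 + 5·7 + 4 (base 7). Lift 8: 84073324. −1: 84073323.

4215754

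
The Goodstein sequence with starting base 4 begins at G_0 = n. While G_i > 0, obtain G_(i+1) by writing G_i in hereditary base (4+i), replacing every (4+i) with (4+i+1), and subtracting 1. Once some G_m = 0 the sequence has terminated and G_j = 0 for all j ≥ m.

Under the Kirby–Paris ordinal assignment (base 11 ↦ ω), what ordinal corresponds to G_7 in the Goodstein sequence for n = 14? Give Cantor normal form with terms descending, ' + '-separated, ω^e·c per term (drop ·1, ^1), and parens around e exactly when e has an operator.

ω·2 + 2

(0) 14|_4 = 3·4 + 2 ↦ 3·5 + 2|_5 = 17 ⇒ 16
(1) 16|_5 = 3·5 + 1 ↦ 3·6 + 1|_6 = 19 ⇒ 18
(2) 18|_6 = 3·6 ↦ 3·7|_7 = 21 ⇒ 20
(3) 20|_7 = 2·7 + 6 ↦ 2·8 + 6|_8 = 22 ⇒ 21
(4) 21|_8 = 2·8 + 5 ↦ 2·9 + 5|_9 = 23 ⇒ 22
(5) 22|_9 = 2·9 + 4 ↦ 2·10 + 4|_10 = 24 ⇒ 23
(6) 23|_10 = 2·10 + 3 ↦ 2·11 + 3|_11 = 25 ⇒ 24
(7) 24|_11 = 2·11 + 2 ↦ 2·12 + 2|_12 = 26 ⇒ 25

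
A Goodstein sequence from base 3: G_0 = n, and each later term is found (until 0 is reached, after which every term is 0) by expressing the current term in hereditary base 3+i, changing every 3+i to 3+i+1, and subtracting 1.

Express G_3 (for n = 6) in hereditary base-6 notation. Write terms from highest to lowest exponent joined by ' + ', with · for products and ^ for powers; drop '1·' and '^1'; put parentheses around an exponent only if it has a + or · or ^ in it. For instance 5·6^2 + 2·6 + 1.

6 + 1

6 —HB3→ 2·3 —bump→ 2·4 = 8 —(−1)→ 7
7 —HB4→ 4 + 3 —bump→ 5 + 3 = 8 —(−1)→ 7
7 —HB5→ 5 + 2 —bump→ 6 + 2 = 8 —(−1)→ 7
7 —HB6→ 6 + 1 —bump→ 7 + 1 = 8 —(−1)→ 7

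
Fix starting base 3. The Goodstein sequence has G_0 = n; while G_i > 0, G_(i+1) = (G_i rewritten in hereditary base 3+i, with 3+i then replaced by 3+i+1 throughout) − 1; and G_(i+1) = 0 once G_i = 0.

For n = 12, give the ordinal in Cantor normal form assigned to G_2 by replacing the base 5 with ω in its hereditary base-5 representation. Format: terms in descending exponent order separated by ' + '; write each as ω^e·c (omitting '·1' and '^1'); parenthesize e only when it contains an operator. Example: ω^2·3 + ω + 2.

[0] 12 ≡ 3^2 + 3 (base 3). Lift 4: 20. −1: 19.
[1] 19 ≡ 4^2 + 3 (base 4). Lift 5: 28. −1: 27.

ω^2 + 2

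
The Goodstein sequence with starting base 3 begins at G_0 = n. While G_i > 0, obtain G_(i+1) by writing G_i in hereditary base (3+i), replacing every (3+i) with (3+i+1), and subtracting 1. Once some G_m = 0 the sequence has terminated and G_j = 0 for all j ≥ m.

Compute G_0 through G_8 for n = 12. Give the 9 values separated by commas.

12, 19, 27, 37, 49, 63, 69, 75, 81

i=0: 12 = 3^2 + 3 (b=3); 3→4: 4^2 + 4 = 20; 20−1 = 19
i=1: 19 = 4^2 + 3 (b=4); 4→5: 5^2 + 3 = 28; 28−1 = 27
i=2: 27 = 5^2 + 2 (b=5); 5→6: 6^2 + 2 = 38; 38−1 = 37
i=3: 37 = 6^2 + 1 (b=6); 6→7: 7^2 + 1 = 50; 50−1 = 49
i=4: 49 = 7^2 (b=7); 7→8: 8^2 = 64; 64−1 = 63
i=5: 63 = 7·8 + 7 (b=8); 8→9: 7·9 + 7 = 70; 70−1 = 69
i=6: 69 = 7·9 + 6 (b=9); 9→10: 7·10 + 6 = 76; 76−1 = 75
i=7: 75 = 7·10 + 5 (b=10); 10→11: 7·11 + 5 = 82; 82−1 = 81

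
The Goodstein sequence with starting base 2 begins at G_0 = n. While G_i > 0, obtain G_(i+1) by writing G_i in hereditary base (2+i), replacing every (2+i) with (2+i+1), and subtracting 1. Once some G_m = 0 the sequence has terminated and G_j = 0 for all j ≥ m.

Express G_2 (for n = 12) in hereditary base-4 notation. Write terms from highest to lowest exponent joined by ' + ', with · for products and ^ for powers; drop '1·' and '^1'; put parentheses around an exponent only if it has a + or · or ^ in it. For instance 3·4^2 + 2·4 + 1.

4^(4 + 1) + 2·4^2 + 2·4 + 1

i=0: 12 = 2^(2 + 1) + 2^2 (b=2); 2→3: 3^(3 + 1) + 3^3 = 108; 108−1 = 107
i=1: 107 = 3^(3 + 1) + 2·3^2 + 2·3 + 2 (b=3); 3→4: 4^(4 + 1) + 2·4^2 + 2·4 + 2 = 1066; 1066−1 = 1065
i=2: 1065 = 4^(4 + 1) + 2·4^2 + 2·4 + 1 (b=4); 4→5: 5^(5 + 1) + 2·5^2 + 2·5 + 1 = 15686; 15686−1 = 15685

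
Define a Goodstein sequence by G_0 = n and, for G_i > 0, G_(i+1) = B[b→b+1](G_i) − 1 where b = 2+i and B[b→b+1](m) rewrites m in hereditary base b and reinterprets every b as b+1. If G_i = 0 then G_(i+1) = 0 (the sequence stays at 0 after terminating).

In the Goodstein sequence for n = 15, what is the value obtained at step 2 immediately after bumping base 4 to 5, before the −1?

18753

step 0: 15 = 2^(2 + 1) + 2^2 + 2 + 1; sub 3 for 2: 3^(3 + 1) + 3^3 + 3 + 1; = 112; G_1 = 112−1 = 111
step 1: 111 = 3^(3 + 1) + 3^3 + 3; sub 4 for 3: 4^(4 + 1) + 4^4 + 4; = 1284; G_2 = 1284−1 = 1283
step 2: 1283 = 4^(4 + 1) + 4^4 + 3; sub 5 for 4: 5^(5 + 1) + 5^5 + 3; = 18753; G_3 = 18753−1 = 18752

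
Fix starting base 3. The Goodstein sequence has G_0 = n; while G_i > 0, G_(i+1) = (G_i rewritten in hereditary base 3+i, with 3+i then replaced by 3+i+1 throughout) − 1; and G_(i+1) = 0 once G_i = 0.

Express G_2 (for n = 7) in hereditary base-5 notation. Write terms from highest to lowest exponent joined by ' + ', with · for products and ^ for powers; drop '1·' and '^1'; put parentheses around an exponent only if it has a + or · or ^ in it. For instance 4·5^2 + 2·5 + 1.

5 + 4

(0) 7|_3 = 2·3 + 1 ↦ 2·4 + 1|_4 = 9 ⇒ 8
(1) 8|_4 = 2·4 ↦ 2·5|_5 = 10 ⇒ 9
(2) 9|_5 = 5 + 4 ↦ 6 + 4|_6 = 10 ⇒ 9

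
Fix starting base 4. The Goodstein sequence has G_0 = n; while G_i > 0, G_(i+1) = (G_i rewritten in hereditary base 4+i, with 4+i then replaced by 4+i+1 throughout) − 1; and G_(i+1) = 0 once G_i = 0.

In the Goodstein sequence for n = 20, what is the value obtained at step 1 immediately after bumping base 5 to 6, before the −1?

40

step 0: 20 = 4^2 + 4; sub 5 for 4: 5^2 + 5; = 30; G_1 = 30−1 = 29
step 1: 29 = 5^2 + 4; sub 6 for 5: 6^2 + 4; = 40; G_2 = 40−1 = 39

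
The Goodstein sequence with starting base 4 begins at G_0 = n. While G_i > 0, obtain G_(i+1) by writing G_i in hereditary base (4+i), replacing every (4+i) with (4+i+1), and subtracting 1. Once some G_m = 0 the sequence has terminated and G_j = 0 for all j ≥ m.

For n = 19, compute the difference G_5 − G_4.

6

G_0 = 19. HB_4(19) = 4^2 + 3. Bump = 28. G_1 = 27.
G_1 = 27. HB_5(27) = 5^2 + 2. Bump = 38. G_2 = 37.
G_2 = 37. HB_6(37) = 6^2 + 1. Bump = 50. G_3 = 49.
G_3 = 49. HB_7(49) = 7^2. Bump = 64. G_4 = 63.
G_4 = 63. HB_8(63) = 7·8 + 7. Bump = 70. G_5 = 69.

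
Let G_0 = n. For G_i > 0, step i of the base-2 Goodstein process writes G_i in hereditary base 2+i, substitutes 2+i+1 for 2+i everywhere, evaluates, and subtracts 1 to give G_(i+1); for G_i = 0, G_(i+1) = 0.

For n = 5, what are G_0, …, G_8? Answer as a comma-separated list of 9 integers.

5, 27, 255, 467, 775, 1197, 1751, 2454, 3325

G_0 = 5. HB_2(5) = 2^2 + 1. Bump = 28. G_1 = 27.
G_1 = 27. HB_3(27) = 3^3. Bump = 256. G_2 = 255.
G_2 = 255. HB_4(255) = 3·4^3 + 3·4^2 + 3·4 + 3. Bump = 468. G_3 = 467.
G_3 = 467. HB_5(467) = 3·5^3 + 3·5^2 + 3·5 + 2. Bump = 776. G_4 = 775.
G_4 = 775. HB_6(775) = 3·6^3 + 3·6^2 + 3·6 + 1. Bump = 1198. G_5 = 1197.
G_5 = 1197. HB_7(1197) = 3·7^3 + 3·7^2 + 3·7. Bump = 1752. G_6 = 1751.
G_6 = 1751. HB_8(1751) = 3·8^3 + 3·8^2 + 2·8 + 7. Bump = 2455. G_7 = 2454.
G_7 = 2454. HB_9(2454) = 3·9^3 + 3·9^2 + 2·9 + 6. Bump = 3326. G_8 = 3325.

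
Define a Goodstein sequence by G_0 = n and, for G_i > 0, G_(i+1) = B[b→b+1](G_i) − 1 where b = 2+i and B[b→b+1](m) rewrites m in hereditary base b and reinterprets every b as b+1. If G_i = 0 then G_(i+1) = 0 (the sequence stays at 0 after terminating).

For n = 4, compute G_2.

41

i=0: 4 = 2^2 (b=2); 2→3: 3^3 = 27; 27−1 = 26
i=1: 26 = 2·3^2 + 2·3 + 2 (b=3); 3→4: 2·4^2 + 2·4 + 2 = 42; 42−1 = 41
i=2: 41 = 2·4^2 + 2·4 + 1 (b=4); 4→5: 2·5^2 + 2·5 + 1 = 61; 61−1 = 60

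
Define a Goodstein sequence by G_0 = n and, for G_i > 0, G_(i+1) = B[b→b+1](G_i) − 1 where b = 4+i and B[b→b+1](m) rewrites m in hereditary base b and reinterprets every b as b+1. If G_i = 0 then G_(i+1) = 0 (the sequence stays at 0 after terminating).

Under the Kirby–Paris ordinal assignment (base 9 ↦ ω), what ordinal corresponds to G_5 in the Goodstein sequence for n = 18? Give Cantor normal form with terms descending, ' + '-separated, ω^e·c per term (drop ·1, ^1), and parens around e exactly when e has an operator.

ω·6 + 4

(0) 18|_4 = 4^2 + 2 ↦ 5^2 + 2|_5 = 27 ⇒ 26
(1) 26|_5 = 5^2 + 1 ↦ 6^2 + 1|_6 = 37 ⇒ 36
(2) 36|_6 = 6^2 ↦ 7^2|_7 = 49 ⇒ 48
(3) 48|_7 = 6·7 + 6 ↦ 6·8 + 6|_8 = 54 ⇒ 53
(4) 53|_8 = 6·8 + 5 ↦ 6·9 + 5|_9 = 59 ⇒ 58
(5) 58|_9 = 6·9 + 4 ↦ 6·10 + 4|_10 = 64 ⇒ 63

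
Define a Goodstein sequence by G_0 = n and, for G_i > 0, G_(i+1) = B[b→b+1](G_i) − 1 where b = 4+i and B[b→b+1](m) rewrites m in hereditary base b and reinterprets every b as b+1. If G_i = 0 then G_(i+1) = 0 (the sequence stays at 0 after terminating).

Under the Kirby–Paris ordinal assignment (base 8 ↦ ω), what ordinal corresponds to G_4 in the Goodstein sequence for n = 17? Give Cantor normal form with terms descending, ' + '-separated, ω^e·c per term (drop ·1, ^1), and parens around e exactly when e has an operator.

ω·5 + 3

(0) 17|_4 = 4^2 + 1 ↦ 5^2 + 1|_5 = 26 ⇒ 25
(1) 25|_5 = 5^2 ↦ 6^2|_6 = 36 ⇒ 35
(2) 35|_6 = 5·6 + 5 ↦ 5·7 + 5|_7 = 40 ⇒ 39
(3) 39|_7 = 5·7 + 4 ↦ 5·8 + 4|_8 = 44 ⇒ 43
(4) 43|_8 = 5·8 + 3 ↦ 5·9 + 3|_9 = 48 ⇒ 47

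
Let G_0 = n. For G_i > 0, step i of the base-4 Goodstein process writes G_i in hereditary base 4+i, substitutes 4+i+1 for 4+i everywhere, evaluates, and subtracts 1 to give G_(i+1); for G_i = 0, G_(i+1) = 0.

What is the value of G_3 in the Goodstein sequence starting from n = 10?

13

10 —HB4→ 2·4 + 2 —bump→ 2·5 + 2 = 12 —(−1)→ 11
11 —HB5→ 2·5 + 1 —bump→ 2·6 + 1 = 13 —(−1)→ 12
12 —HB6→ 2·6 —bump→ 2·7 = 14 —(−1)→ 13
13 —HB7→ 7 + 6 —bump→ 8 + 6 = 14 —(−1)→ 13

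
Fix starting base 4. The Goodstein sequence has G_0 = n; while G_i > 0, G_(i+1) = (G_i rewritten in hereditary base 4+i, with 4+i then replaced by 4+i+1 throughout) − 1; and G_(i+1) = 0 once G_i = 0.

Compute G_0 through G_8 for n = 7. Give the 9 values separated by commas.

7, 7, 7, 7, 7, 6, 5, 4, 3

i=0: 7 = 4 + 3 (b=4); 4→5: 5 + 3 = 8; 8−1 = 7
i=1: 7 = 5 + 2 (b=5); 5→6: 6 + 2 = 8; 8−1 = 7
i=2: 7 = 6 + 1 (b=6); 6→7: 7 + 1 = 8; 8−1 = 7
i=3: 7 = 7 (b=7); 7→8: 8 = 8; 8−1 = 7
i=4: 7 = 7 (b=8); 8→9: 7 = 7; 7−1 = 6
i=5: 6 = 6 (b=9); 9→10: 6 = 6; 6−1 = 5
i=6: 5 = 5 (b=10); 10→11: 5 = 5; 5−1 = 4
i=7: 4 = 4 (b=11); 11→12: 4 = 4; 4−1 = 3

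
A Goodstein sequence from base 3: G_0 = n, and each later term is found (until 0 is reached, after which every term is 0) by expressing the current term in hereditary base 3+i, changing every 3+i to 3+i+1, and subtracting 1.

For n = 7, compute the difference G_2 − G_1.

[0] 7 ≡ 2·3 + 1 (base 3). Lift 4: 9. −1: 8.
[1] 8 ≡ 2·4 (base 4). Lift 5: 10. −1: 9.

1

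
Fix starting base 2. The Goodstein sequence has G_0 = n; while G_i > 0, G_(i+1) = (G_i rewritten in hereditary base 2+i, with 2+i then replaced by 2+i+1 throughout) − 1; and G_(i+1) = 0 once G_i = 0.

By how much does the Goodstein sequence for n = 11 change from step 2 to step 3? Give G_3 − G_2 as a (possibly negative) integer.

14600

base 2: 11 = 2^(2 + 1) + 2 + 1; at 3: 3^(3 + 1) + 3 + 1 = 85; next = 84
base 3: 84 = 3^(3 + 1) + 3; at 4: 4^(4 + 1) + 4 = 1028; next = 1027
base 4: 1027 = 4^(4 + 1) + 3; at 5: 5^(5 + 1) + 3 = 15628; next = 15627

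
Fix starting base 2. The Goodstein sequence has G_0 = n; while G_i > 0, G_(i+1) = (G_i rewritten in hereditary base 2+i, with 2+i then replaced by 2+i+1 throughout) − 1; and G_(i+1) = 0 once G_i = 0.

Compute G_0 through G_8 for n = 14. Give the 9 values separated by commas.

14, 110, 1281, 18750, 326591, 5862840, 134404971, 3487116548, 100000555551

step 0: 14 = 2^(2 + 1) + 2^2 + 2; sub 3 for 2: 3^(3 + 1) + 3^3 + 3; = 111; G_1 = 111−1 = 110
step 1: 110 = 3^(3 + 1) + 3^3 + 2; sub 4 for 3: 4^(4 + 1) + 4^4 + 2; = 1282; G_2 = 1282−1 = 1281
step 2: 1281 = 4^(4 + 1) + 4^4 + 1; sub 5 for 4: 5^(5 + 1) + 5^5 + 1; = 18751; G_3 = 18751−1 = 18750
step 3: 18750 = 5^(5 + 1) + 5^5; sub 6 for 5: 6^(6 + 1) + 6^6; = 326592; G_4 = 326592−1 = 326591
step 4: 326591 = 6^(6 + 1) + 5·6^5 + 5·6^4 + 5·6^3 + 5·6^2 + 5·6 + 5; sub 7 for 6: 7^(7 + 1) + 5·7^5 + 5·7^4 + 5·7^3 + 5·7^2 + 5·7 + 5; = 5862841; G_5 = 5862841−1 = 5862840
step 5: 5862840 = 7^(7 + 1) + 5·7^5 + 5·7^4 + 5·7^3 + 5·7^2 + 5·7 + 4; sub 8 for 7: 8^(8 + 1) + 5·8^5 + 5·8^4 + 5·8^3 + 5·8^2 + 5·8 + 4; = 134404972; G_6 = 134404972−1 = 134404971
step 6: 134404971 = 8^(8 + 1) + 5·8^5 + 5·8^4 + 5·8^3 + 5·8^2 + 5·8 + 3; sub 9 for 8: 9^(9 + 1) + 5·9^5 + 5·9^4 + 5·9^3 + 5·9^2 + 5·9 + 3; = 3487116549; G_7 = 3487116549−1 = 3487116548
step 7: 3487116548 = 9^(9 + 1) + 5·9^5 + 5·9^4 + 5·9^3 + 5·9^2 + 5·9 + 2; sub 10 for 9: 10^(10 + 1) + 5·10^5 + 5·10^4 + 5·10^3 + 5·10^2 + 5·10 + 2; = 100000555552; G_8 = 100000555552−1 = 100000555551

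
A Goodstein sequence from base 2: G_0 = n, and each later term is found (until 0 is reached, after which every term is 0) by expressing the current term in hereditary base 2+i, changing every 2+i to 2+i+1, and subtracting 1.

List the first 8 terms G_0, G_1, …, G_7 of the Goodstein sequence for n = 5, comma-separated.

step 0: 5 = 2^2 + 1; sub 3 for 2: 3^3 + 1; = 28; G_1 = 28−1 = 27
step 1: 27 = 3^3; sub 4 for 3: 4^4; = 256; G_2 = 256−1 = 255
step 2: 255 = 3·4^3 + 3·4^2 + 3·4 + 3; sub 5 for 4: 3·5^3 + 3·5^2 + 3·5 + 3; = 468; G_3 = 468−1 = 467
step 3: 467 = 3·5^3 + 3·5^2 + 3·5 + 2; sub 6 for 5: 3·6^3 + 3·6^2 + 3·6 + 2; = 776; G_4 = 776−1 = 775
step 4: 775 = 3·6^3 + 3·6^2 + 3·6 + 1; sub 7 for 6: 3·7^3 + 3·7^2 + 3·7 + 1; = 1198; G_5 = 1198−1 = 1197
step 5: 1197 = 3·7^3 + 3·7^2 + 3·7; sub 8 for 7: 3·8^3 + 3·8^2 + 3·8; = 1752; G_6 = 1752−1 = 1751
step 6: 1751 = 3·8^3 + 3·8^2 + 2·8 + 7; sub 9 for 8: 3·9^3 + 3·9^2 + 2·9 + 7; = 2455; G_7 = 2455−1 = 2454

5, 27, 255, 467, 775, 1197, 1751, 2454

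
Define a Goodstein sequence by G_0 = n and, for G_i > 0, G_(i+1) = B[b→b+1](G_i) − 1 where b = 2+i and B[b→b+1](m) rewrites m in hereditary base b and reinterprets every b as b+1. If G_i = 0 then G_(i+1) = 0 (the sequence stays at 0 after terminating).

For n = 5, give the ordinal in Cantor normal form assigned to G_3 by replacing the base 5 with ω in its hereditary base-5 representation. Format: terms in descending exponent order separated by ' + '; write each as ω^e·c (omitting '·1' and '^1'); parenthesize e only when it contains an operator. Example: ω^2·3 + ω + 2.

base 2: 5 = 2^2 + 1; at 3: 3^3 + 1 = 28; next = 27
base 3: 27 = 3^3; at 4: 4^4 = 256; next = 255
base 4: 255 = 3·4^3 + 3·4^2 + 3·4 + 3; at 5: 3·5^3 + 3·5^2 + 3·5 + 3 = 468; next = 467

ω^3·3 + ω^2·3 + ω·3 + 2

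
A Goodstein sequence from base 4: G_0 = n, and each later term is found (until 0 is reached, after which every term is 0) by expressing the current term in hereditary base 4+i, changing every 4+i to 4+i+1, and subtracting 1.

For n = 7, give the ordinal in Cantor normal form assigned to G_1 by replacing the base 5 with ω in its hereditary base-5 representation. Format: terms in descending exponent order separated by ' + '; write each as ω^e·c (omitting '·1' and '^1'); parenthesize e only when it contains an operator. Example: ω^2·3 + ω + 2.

ω + 2

i=0: 7 = 4 + 3 (b=4); 4→5: 5 + 3 = 8; 8−1 = 7
i=1: 7 = 5 + 2 (b=5); 5→6: 6 + 2 = 8; 8−1 = 7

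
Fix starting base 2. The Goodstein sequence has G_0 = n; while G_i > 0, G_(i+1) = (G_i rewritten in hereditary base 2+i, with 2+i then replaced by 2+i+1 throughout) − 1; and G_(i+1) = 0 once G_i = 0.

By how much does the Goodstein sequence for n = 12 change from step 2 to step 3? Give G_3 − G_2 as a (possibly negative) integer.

14620

G_0=12  [base 2] 2^(2 + 1) + 2^2  →[2↦3]→  3^(3 + 1) + 3^3 = 108  −1 ⇒ G_1=107
G_1=107  [base 3] 3^(3 + 1) + 2·3^2 + 2·3 + 2  →[3↦4]→  4^(4 + 1) + 2·4^2 + 2·4 + 2 = 1066  −1 ⇒ G_2=1065
G_2=1065  [base 4] 4^(4 + 1) + 2·4^2 + 2·4 + 1  →[4↦5]→  5^(5 + 1) + 2·5^2 + 2·5 + 1 = 15686  −1 ⇒ G_3=15685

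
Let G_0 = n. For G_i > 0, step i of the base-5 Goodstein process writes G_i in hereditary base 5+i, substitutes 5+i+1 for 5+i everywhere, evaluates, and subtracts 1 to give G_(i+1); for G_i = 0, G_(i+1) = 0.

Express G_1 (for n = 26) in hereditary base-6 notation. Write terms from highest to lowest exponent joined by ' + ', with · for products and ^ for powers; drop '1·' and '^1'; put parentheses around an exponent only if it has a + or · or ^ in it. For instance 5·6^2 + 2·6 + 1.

26 —HB5→ 5^2 + 1 —bump→ 6^2 + 1 = 37 —(−1)→ 36
36 —HB6→ 6^2 —bump→ 7^2 = 49 —(−1)→ 48

6^2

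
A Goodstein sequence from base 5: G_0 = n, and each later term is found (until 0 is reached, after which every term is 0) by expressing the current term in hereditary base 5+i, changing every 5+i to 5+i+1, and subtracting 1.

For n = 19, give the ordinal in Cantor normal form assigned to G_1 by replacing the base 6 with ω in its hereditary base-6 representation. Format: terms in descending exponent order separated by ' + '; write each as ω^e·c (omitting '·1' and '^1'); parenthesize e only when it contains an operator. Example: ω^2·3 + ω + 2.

G_0=19  [base 5] 3·5 + 4  →[5↦6]→  3·6 + 4 = 22  −1 ⇒ G_1=21
G_1=21  [base 6] 3·6 + 3  →[6↦7]→  3·7 + 3 = 24  −1 ⇒ G_2=23

ω·3 + 3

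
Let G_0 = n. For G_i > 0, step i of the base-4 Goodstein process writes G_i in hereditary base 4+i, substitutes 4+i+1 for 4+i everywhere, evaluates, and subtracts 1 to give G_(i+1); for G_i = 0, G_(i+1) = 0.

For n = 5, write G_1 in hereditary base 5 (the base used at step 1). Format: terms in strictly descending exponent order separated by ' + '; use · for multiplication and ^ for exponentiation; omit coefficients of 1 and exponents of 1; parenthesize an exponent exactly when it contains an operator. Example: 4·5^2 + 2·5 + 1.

5

(0) 5|_4 = 4 + 1 ↦ 5 + 1|_5 = 6 ⇒ 5
(1) 5|_5 = 5 ↦ 6|_6 = 6 ⇒ 5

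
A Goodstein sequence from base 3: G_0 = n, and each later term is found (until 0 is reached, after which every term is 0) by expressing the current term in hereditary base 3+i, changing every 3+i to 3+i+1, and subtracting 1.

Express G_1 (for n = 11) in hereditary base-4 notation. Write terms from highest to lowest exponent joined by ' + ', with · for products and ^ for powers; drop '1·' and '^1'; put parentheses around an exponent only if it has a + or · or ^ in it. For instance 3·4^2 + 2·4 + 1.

4^2 + 1

base 3: 11 = 3^2 + 2; at 4: 4^2 + 2 = 18; next = 17
base 4: 17 = 4^2 + 1; at 5: 5^2 + 1 = 26; next = 25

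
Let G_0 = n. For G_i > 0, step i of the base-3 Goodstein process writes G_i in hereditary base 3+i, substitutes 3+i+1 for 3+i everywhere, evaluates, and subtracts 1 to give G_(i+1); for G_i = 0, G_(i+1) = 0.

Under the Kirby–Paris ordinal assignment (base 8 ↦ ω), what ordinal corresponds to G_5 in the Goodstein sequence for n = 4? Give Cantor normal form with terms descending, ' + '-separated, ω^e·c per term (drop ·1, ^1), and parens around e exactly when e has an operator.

1

G_0 = 4. HB_3(4) = 3 + 1. Bump = 5. G_1 = 4.
G_1 = 4. HB_4(4) = 4. Bump = 5. G_2 = 4.
G_2 = 4. HB_5(4) = 4. Bump = 4. G_3 = 3.
G_3 = 3. HB_6(3) = 3. Bump = 3. G_4 = 2.
G_4 = 2. HB_7(2) = 2. Bump = 2. G_5 = 1.
G_5 = 1. HB_8(1) = 1. Bump = 1. G_6 = 0.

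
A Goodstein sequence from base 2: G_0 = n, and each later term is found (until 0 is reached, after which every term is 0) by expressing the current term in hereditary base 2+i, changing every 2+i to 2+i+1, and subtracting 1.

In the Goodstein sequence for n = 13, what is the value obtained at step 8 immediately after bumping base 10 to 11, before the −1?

3138428381104

[0] 13 ≡ 2^(2 + 1) + 2^2 + 1 (base 2). Lift 3: 109. −1: 108.
[1] 108 ≡ 3^(3 + 1) + 3^3 (base 3). Lift 4: 1280. −1: 1279.
[2] 1279 ≡ 4^(4 + 1) + 3·4^3 + 3·4^2 + 3·4 + 3 (base 4). Lift 5: 16093. −1: 16092.
[3] 16092 ≡ 5^(5 + 1) + 3·5^3 + 3·5^2 + 3·5 + 2 (base 5). Lift 6: 280712. −1: 280711.
[4] 280711 ≡ 6^(6 + 1) + 3·6^3 + 3·6^2 + 3·6 + 1 (base 6). Lift 7: 5765999. −1: 5765998.
[5] 5765998 ≡ 7^(7 + 1) + 3·7^3 + 3·7^2 + 3·7 (base 7). Lift 8: 134219480. −1: 134219479.
[6] 134219479 ≡ 8^(8 + 1) + 3·8^3 + 3·8^2 + 2·8 + 7 (base 8). Lift 9: 3486786856. −1: 3486786855.
[7] 3486786855 ≡ 9^(9 + 1) + 3·9^3 + 3·9^2 + 2·9 + 6 (base 9). Lift 10: 100000003326. −1: 100000003325.
[8] 100000003325 ≡ 10^(10 + 1) + 3·10^3 + 3·10^2 + 2·10 + 5 (base 10). Lift 11: 3138428381104. −1: 3138428381103.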